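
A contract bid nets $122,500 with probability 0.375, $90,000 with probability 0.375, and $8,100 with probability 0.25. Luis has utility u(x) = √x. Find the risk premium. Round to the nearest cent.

$10,823.44

E[u] = 0.375·√122500 + 0.375·√90000 + 0.25·√8100 = 0.375·350 + 0.375·300 + 0.25·90 = 266.25
CE = (266.25)² = 70889.0625
Risk premium = EV − CE = 81712.5 − 70889.0625 = 10823.4375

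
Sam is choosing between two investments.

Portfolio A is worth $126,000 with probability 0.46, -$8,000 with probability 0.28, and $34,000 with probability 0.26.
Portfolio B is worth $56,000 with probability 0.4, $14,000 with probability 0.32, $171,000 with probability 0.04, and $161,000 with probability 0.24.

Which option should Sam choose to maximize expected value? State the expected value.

Portfolio A = 0.46 × 126000 + 0.28 × (-8000) + 0.26 × 34000 = 57960 − 2240 + 8840 = 64560
Portfolio B = 0.4 × 56000 + 0.32 × 14000 + 0.04 × 171000 + 0.24 × 161000 = 22400 + 4480 + 6840 + 38640 = 72360

Portfolio B ($72,360)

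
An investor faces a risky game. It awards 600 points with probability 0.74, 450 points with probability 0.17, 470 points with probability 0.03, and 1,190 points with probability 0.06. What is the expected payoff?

606 points

EV = 0.74 × 600 + 0.17 × 450 + 0.03 × 470 + 0.06 × 1190 = 444 + 76.5 + 14.1 + 71.4 = 606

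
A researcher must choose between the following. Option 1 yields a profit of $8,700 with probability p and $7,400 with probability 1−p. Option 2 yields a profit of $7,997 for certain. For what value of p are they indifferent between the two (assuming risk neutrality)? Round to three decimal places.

p·8700 + (1−p)·7400 = 7997
1300p + 7400 = 7997
p = (7997 − 7400) / 1300

p = 0.459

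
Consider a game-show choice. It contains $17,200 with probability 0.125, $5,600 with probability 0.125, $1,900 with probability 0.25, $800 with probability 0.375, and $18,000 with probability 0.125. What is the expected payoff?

EV = 0.125 × 17200 + 0.125 × 5600 + 0.25 × 1900 + 0.375 × 800 + 0.125 × 18000 = 2150 + 700 + 475 + 300 + 2250 = 5875

$5,875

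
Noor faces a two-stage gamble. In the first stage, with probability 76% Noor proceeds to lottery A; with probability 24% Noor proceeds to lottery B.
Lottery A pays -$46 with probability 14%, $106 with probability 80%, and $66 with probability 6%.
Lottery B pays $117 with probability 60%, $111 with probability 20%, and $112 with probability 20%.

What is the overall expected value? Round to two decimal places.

$90.12

EV(A) = 0.14 × (-46) + 0.8 × 106 + 0.06 × 66 = -6.44 + 84.8 + 3.96 = 82.32
EV(B) = 0.6 × 117 + 0.2 × 111 + 0.2 × 112 = 70.2 + 22.2 + 22.4 = 114.8
Overall = 0.76 × 82.32 + 0.24 × 114.8 = 62.5632 + 27.552 = 90.1152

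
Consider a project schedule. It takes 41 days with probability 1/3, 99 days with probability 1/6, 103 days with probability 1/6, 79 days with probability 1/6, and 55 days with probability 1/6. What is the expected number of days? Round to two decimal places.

69.67 days

EV = 1/3 × 41 + 1/6 × 99 + 1/6 × 103 + 1/6 × 79 + 1/6 × 55 = 13.6667 + 16.5 + 17.1667 + 13.1667 + 9.1667 = 69.6667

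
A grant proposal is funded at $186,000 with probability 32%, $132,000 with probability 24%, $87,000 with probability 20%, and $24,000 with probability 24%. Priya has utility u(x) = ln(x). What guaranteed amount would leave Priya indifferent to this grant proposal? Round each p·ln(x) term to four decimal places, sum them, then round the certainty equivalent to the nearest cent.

$90,012.16

E[u] = 0.32·ln(186000) + 0.24·ln(132000) + 0.2·ln(87000) + 0.24·ln(24000) = 3.8827 + 2.8297 + 2.2747 + 2.4206 = 11.4077
CE = e^11.4077 ≈ 90012.16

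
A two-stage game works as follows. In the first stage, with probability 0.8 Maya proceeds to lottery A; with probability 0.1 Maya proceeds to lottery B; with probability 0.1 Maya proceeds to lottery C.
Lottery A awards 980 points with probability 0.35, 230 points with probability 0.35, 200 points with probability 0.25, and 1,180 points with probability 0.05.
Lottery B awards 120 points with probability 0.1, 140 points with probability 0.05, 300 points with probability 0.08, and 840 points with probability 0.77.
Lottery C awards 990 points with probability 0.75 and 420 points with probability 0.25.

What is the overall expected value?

EV(A) = 0.35 × 980 + 0.35 × 230 + 0.25 × 200 + 0.05 × 1180 = 343 + 80.5 + 50 + 59 = 532.5
EV(B) = 0.1 × 120 + 0.05 × 140 + 0.08 × 300 + 0.77 × 840 = 12 + 7 + 24 + 646.8 = 689.8
EV(C) = 0.75 × 990 + 0.25 × 420 = 742.5 + 105 = 847.5
Overall = 0.8 × 532.5 + 0.1 × 689.8 + 0.1 × 847.5 = 426 + 68.98 + 84.75 = 579.73

579.73 points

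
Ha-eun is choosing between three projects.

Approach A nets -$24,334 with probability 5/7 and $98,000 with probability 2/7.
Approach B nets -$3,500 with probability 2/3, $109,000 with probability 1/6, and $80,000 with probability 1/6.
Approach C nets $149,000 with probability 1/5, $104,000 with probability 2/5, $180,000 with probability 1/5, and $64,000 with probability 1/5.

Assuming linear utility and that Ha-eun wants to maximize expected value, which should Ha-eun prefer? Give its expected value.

Approach C ($120,200)

Approach A = 5/7 × (-24334) + 2/7 × 98000 = -17381.4286 + 28000 = 10618.5714
Approach B = 2/3 × (-3500) + 1/6 × 109000 + 1/6 × 80000 = -2333.3333 + 18166.6667 + 13333.3333 = 29166.6667
Approach C = 1/5 × 149000 + 2/5 × 104000 + 1/5 × 180000 + 1/5 × 64000 = 29800 + 41600 + 36000 + 12800 = 120200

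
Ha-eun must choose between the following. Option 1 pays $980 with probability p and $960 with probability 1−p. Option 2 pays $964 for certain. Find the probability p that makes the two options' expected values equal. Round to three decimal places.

p = 0.200

p·980 + (1−p)·960 = 964
20p + 960 = 964
p = (964 − 960) / 20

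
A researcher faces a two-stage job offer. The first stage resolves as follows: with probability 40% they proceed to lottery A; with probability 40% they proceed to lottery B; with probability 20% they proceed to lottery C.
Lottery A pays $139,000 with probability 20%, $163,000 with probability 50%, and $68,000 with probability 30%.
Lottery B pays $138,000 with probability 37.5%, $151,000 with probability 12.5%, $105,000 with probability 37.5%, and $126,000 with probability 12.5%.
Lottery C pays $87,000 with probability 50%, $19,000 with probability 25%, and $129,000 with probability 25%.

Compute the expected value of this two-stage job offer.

EV(A) = 0.2 × 139000 + 0.5 × 163000 + 0.3 × 68000 = 27800 + 81500 + 20400 = 129700
EV(B) = 0.375 × 138000 + 0.125 × 151000 + 0.375 × 105000 + 0.125 × 126000 = 51750 + 18875 + 39375 + 15750 = 125750
EV(C) = 0.5 × 87000 + 0.25 × 19000 + 0.25 × 129000 = 43500 + 4750 + 32250 = 80500
Overall = 0.4 × 129700 + 0.4 × 125750 + 0.2 × 80500 = 51880 + 50300 + 16100 = 118280

$118,280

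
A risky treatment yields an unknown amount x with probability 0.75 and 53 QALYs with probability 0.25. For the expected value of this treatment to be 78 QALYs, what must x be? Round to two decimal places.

0.75·x + 0.25·53 = 78
0.75·x = 78 − 13.25 = 64.75
x = 64.75 / 0.75 = 86.3333

x = 86.33 QALYs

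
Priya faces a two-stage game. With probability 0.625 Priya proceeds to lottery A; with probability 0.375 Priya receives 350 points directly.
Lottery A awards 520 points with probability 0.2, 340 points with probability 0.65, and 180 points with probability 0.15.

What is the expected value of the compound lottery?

EV(A) = 0.2 × 520 + 0.65 × 340 + 0.15 × 180 = 104 + 221 + 27 = 352
Branch B: 350 (certain)
Overall = 0.625 × 352 + 0.375 × 350 = 220 + 131.25 = 351.25

351.25 points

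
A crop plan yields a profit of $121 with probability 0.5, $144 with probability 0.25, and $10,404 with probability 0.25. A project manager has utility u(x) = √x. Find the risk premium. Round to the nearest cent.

E[u] = 0.5·√121 + 0.25·√144 + 0.25·√10404 = 0.5·11 + 0.25·12 + 0.25·102 = 34
CE = (34)² = 1156
Risk premium = EV − CE = 2697.5 − 1156 = 1541.5

$1,541.50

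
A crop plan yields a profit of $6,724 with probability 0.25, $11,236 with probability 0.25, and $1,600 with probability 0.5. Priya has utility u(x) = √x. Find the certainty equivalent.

E[u] = 0.25·√6724 + 0.25·√11236 + 0.5·√1600 = 0.25·82 + 0.25·106 + 0.5·40 = 67
CE = (67)² = 4489

$4,489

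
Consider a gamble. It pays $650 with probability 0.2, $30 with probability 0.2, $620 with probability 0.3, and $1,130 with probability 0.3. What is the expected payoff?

$661

EV = 0.2 × 650 + 0.2 × 30 + 0.3 × 620 + 0.3 × 1130 = 130 + 6 + 186 + 339 = 661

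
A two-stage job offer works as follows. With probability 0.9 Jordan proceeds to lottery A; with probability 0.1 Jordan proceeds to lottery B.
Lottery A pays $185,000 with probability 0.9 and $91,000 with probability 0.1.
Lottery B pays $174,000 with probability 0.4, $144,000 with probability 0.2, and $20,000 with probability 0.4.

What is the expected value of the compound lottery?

EV(A) = 0.9 × 185000 + 0.1 × 91000 = 166500 + 9100 = 175600
EV(B) = 0.4 × 174000 + 0.2 × 144000 + 0.4 × 20000 = 69600 + 28800 + 8000 = 106400
Overall = 0.9 × 175600 + 0.1 × 106400 = 158040 + 10640 = 168680

$168,680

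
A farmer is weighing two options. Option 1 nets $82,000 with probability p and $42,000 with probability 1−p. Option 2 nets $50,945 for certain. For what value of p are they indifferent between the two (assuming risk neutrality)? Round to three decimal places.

p·82000 + (1−p)·42000 = 50945
40000p + 42000 = 50945
p = (50945 − 42000) / 40000

p = 0.224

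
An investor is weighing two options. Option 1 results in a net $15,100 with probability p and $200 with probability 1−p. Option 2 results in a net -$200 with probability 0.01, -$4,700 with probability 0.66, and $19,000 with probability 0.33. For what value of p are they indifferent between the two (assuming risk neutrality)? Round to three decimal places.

p = 0.199

EV(Option 2) = 0.01 × (-200) + 0.66 × (-4700) + 0.33 × 19000 = -2 − 3102 + 6270 = 3166
p·15100 + (1−p)·200 = 3166
14900p + 200 = 3166
p = (3166 − 200) / 14900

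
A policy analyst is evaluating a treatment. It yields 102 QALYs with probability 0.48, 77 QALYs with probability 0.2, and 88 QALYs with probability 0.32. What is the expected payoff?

92.52 QALYs

EV = 0.48 × 102 + 0.2 × 77 + 0.32 × 88 = 48.96 + 15.4 + 28.16 = 92.52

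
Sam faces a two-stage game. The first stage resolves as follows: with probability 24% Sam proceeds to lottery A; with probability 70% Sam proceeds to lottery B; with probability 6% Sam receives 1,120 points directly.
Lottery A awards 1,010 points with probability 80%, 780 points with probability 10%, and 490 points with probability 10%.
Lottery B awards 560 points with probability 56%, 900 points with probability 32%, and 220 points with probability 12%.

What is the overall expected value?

731.2 points

EV(A) = 0.8 × 1010 + 0.1 × 780 + 0.1 × 490 = 808 + 78 + 49 = 935
EV(B) = 0.56 × 560 + 0.32 × 900 + 0.12 × 220 = 313.6 + 288 + 26.4 = 628
Branch C: 1120 (certain)
Overall = 0.24 × 935 + 0.7 × 628 + 0.06 × 1120 = 224.4 + 439.6 + 67.2 = 731.2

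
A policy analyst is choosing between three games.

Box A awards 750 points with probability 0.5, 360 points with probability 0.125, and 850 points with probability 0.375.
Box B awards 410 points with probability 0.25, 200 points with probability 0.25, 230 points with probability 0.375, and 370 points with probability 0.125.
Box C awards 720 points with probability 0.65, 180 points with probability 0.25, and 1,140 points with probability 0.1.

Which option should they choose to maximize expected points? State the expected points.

Box A (738.75 points)

Box A = 0.5 × 750 + 0.125 × 360 + 0.375 × 850 = 375 + 45 + 318.75 = 738.75
Box B = 0.25 × 410 + 0.25 × 200 + 0.375 × 230 + 0.125 × 370 = 102.5 + 50 + 86.25 + 46.25 = 285
Box C = 0.65 × 720 + 0.25 × 180 + 0.1 × 1140 = 468 + 45 + 114 = 627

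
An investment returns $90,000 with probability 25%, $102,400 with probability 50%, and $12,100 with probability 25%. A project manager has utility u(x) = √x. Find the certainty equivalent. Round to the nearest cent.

E[u] = 0.25·√90000 + 0.5·√102400 + 0.25·√12100 = 0.25·300 + 0.5·320 + 0.25·110 = 262.5
CE = (262.5)² = 68906.25

$68,906.25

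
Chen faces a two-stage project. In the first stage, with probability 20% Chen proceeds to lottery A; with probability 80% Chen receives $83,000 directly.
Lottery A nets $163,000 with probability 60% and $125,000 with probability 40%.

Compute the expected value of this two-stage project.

EV(A) = 0.6 × 163000 + 0.4 × 125000 = 97800 + 50000 = 147800
Branch B: 83000 (certain)
Overall = 0.2 × 147800 + 0.8 × 83000 = 29560 + 66400 = 95960

$95,960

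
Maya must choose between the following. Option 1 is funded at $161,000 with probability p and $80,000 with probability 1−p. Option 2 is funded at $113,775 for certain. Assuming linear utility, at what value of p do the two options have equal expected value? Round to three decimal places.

p = 0.417

p·161000 + (1−p)·80000 = 113775
81000p + 80000 = 113775
p = (113775 − 80000) / 81000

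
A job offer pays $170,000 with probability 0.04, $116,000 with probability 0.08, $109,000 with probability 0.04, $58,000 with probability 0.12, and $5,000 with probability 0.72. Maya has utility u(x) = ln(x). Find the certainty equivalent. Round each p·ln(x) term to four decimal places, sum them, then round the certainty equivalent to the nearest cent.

E[u] = 0.04·ln(170000) + 0.08·ln(116000) + 0.04·ln(109000) + 0.12·ln(58000) + 0.72·ln(5000) = 0.4817 + 0.9329 + 0.4640 + 1.3162 + 6.1324 = 9.3272
CE = e^9.3272 ≈ 11239.62

$11,239.62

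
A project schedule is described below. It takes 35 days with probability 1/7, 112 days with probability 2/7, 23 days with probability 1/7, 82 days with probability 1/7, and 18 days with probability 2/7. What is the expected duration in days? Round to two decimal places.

EV = 1/7 × 35 + 2/7 × 112 + 1/7 × 23 + 1/7 × 82 + 2/7 × 18 = 5 + 32 + 3.2857 + 11.7143 + 5.1429 = 57.1429

57.14 days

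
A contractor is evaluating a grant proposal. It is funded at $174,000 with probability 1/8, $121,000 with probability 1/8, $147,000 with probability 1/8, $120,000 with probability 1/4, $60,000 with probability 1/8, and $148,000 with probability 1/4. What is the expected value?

$129,750

EV = 1/8 × 174000 + 1/8 × 121000 + 1/8 × 147000 + 1/4 × 120000 + 1/8 × 60000 + 1/4 × 148000 = 21750 + 15125 + 18375 + 30000 + 7500 + 37000 = 129750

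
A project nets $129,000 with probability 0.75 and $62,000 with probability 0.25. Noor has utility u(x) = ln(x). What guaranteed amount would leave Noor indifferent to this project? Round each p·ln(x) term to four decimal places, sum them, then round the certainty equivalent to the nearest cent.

E[u] = 0.75·ln(129000) + 0.25·ln(62000) = 8.8257 + 2.7587 = 11.5844
CE = e^11.5844 ≈ 107409.08

$107,409.08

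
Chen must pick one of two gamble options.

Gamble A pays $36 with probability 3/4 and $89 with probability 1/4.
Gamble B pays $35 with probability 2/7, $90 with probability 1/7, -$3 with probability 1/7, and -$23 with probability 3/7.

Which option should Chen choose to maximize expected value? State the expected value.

Gamble A ($49.25)

Gamble A = 3/4 × 36 + 1/4 × 89 = 27 + 22.25 = 49.25
Gamble B = 2/7 × 35 + 1/7 × 90 + 1/7 × (-3) + 3/7 × (-23) = 10 + 12.8571 − 0.4286 − 9.8571 = 12.5714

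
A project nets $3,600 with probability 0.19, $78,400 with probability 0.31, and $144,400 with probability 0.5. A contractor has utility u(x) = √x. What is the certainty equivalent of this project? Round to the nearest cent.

$83,059.24

E[u] = 0.19·√3600 + 0.31·√78400 + 0.5·√144400 = 0.19·60 + 0.31·280 + 0.5·380 = 288.2
CE = (288.2)² = 83059.24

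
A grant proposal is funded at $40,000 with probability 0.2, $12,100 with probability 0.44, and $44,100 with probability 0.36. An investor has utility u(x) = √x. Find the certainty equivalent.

$26,896

E[u] = 0.2·√40000 + 0.44·√12100 + 0.36·√44100 = 0.2·200 + 0.44·110 + 0.36·210 = 164
CE = (164)² = 26896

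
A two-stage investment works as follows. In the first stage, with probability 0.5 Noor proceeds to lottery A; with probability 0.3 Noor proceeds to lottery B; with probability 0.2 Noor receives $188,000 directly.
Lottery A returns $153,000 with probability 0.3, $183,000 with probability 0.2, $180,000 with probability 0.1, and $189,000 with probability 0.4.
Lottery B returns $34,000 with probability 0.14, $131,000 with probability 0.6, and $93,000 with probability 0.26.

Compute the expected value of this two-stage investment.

EV(A) = 0.3 × 153000 + 0.2 × 183000 + 0.1 × 180000 + 0.4 × 189000 = 45900 + 36600 + 18000 + 75600 = 176100
EV(B) = 0.14 × 34000 + 0.6 × 131000 + 0.26 × 93000 = 4760 + 78600 + 24180 = 107540
Branch C: 188000 (certain)
Overall = 0.5 × 176100 + 0.3 × 107540 + 0.2 × 188000 = 88050 + 32262 + 37600 = 157912

$157,912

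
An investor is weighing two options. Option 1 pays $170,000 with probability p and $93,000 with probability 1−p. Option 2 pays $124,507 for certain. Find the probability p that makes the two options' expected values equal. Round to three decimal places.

p = 0.409

p·170000 + (1−p)·93000 = 124507
77000p + 93000 = 124507
p = (124507 − 93000) / 77000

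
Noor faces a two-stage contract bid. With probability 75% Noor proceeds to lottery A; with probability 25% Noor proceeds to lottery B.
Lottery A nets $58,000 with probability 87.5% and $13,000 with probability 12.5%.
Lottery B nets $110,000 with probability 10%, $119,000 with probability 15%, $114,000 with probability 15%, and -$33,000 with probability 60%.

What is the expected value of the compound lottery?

$45,818.75

EV(A) = 0.875 × 58000 + 0.125 × 13000 = 50750 + 1625 = 52375
EV(B) = 0.1 × 110000 + 0.15 × 119000 + 0.15 × 114000 + 0.6 × (-33000) = 11000 + 17850 + 17100 − 19800 = 26150
Overall = 0.75 × 52375 + 0.25 × 26150 = 39281.25 + 6537.5 = 45818.75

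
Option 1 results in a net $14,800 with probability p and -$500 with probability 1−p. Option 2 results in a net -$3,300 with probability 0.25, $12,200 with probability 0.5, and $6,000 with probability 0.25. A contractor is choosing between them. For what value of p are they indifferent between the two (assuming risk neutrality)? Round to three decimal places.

p = 0.475

EV(Option 2) = 0.25 × (-3300) + 0.5 × 12200 + 0.25 × 6000 = -825 + 6100 + 1500 = 6775
p·14800 + (1−p)·(-500) = 6775
15300p − 500 = 6775
p = (6775 + 500) / 15300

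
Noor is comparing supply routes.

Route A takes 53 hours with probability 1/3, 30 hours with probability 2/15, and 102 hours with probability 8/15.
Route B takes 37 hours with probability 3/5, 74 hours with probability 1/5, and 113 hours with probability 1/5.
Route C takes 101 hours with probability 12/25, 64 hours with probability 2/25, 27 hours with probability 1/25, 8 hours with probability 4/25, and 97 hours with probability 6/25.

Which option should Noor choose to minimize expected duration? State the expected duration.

Route B (59.6 hours)

Route A = 1/3 × 53 + 2/15 × 30 + 8/15 × 102 = 17.6667 + 4 + 54.4 = 76.0667
Route B = 3/5 × 37 + 1/5 × 74 + 1/5 × 113 = 22.2 + 14.8 + 22.6 = 59.6
Route C = 12/25 × 101 + 2/25 × 64 + 1/25 × 27 + 4/25 × 8 + 6/25 × 97 = 48.48 + 5.12 + 1.08 + 1.28 + 23.28 = 79.24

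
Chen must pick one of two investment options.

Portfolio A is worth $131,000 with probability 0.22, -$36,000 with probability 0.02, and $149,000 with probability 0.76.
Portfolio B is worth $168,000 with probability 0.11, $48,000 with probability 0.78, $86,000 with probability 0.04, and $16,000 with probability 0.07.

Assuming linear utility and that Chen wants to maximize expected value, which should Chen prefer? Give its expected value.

Portfolio A ($141,340)

Portfolio A = 0.22 × 131000 + 0.02 × (-36000) + 0.76 × 149000 = 28820 − 720 + 113240 = 141340
Portfolio B = 0.11 × 168000 + 0.78 × 48000 + 0.04 × 86000 + 0.07 × 16000 = 18480 + 37440 + 3440 + 1120 = 60480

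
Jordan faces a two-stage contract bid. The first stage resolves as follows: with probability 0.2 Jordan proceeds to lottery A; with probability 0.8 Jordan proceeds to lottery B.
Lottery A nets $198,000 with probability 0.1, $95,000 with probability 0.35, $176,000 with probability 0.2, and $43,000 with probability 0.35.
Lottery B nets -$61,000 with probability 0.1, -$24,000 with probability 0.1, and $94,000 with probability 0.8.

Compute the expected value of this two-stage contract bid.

$74,020

EV(A) = 0.1 × 198000 + 0.35 × 95000 + 0.2 × 176000 + 0.35 × 43000 = 19800 + 33250 + 35200 + 15050 = 103300
EV(B) = 0.1 × (-61000) + 0.1 × (-24000) + 0.8 × 94000 = -6100 − 2400 + 75200 = 66700
Overall = 0.2 × 103300 + 0.8 × 66700 = 20660 + 53360 = 74020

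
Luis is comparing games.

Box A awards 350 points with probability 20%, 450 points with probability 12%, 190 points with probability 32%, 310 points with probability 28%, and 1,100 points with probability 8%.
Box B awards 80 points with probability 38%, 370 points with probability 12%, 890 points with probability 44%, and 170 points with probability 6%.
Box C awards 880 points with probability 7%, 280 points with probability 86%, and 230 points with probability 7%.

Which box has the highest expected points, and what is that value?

Box B (476.6 points)

Box A = 0.2 × 350 + 0.12 × 450 + 0.32 × 190 + 0.28 × 310 + 0.08 × 1100 = 70 + 54 + 60.8 + 86.8 + 88 = 359.6
Box B = 0.38 × 80 + 0.12 × 370 + 0.44 × 890 + 0.06 × 170 = 30.4 + 44.4 + 391.6 + 10.2 = 476.6
Box C = 0.07 × 880 + 0.86 × 280 + 0.07 × 230 = 61.6 + 240.8 + 16.1 = 318.5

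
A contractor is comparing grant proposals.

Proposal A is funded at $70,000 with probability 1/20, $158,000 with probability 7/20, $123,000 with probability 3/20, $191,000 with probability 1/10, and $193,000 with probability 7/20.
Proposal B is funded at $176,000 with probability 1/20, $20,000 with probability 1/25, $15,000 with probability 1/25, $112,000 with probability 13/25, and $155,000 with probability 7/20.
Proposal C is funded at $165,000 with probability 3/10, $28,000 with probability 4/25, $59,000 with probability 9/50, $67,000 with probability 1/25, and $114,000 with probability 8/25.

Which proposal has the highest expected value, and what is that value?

Proposal A = 1/20 × 70000 + 7/20 × 158000 + 3/20 × 123000 + 1/10 × 191000 + 7/20 × 193000 = 3500 + 55300 + 18450 + 19100 + 67550 = 163900
Proposal B = 1/20 × 176000 + 1/25 × 20000 + 1/25 × 15000 + 13/25 × 112000 + 7/20 × 155000 = 8800 + 800 + 600 + 58240 + 54250 = 122690
Proposal C = 3/10 × 165000 + 4/25 × 28000 + 9/50 × 59000 + 1/25 × 67000 + 8/25 × 114000 = 49500 + 4480 + 10620 + 2680 + 36480 = 103760

Proposal A ($163,900)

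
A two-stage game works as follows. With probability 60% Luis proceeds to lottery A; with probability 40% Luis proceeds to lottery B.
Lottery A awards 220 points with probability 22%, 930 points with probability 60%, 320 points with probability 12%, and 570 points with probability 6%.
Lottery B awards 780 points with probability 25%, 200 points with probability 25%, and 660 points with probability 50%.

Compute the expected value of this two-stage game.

EV(A) = 0.22 × 220 + 0.6 × 930 + 0.12 × 320 + 0.06 × 570 = 48.4 + 558 + 38.4 + 34.2 = 679
EV(B) = 0.25 × 780 + 0.25 × 200 + 0.5 × 660 = 195 + 50 + 330 = 575
Overall = 0.6 × 679 + 0.4 × 575 = 407.4 + 230 = 637.4

637.4 points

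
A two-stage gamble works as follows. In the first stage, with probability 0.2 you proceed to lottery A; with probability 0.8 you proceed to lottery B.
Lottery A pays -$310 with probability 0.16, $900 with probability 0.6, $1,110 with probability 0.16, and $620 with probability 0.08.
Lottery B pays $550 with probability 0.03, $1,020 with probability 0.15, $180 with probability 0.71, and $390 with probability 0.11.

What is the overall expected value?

$415.68

EV(A) = 0.16 × (-310) + 0.6 × 900 + 0.16 × 1110 + 0.08 × 620 = -49.6 + 540 + 177.6 + 49.6 = 717.6
EV(B) = 0.03 × 550 + 0.15 × 1020 + 0.71 × 180 + 0.11 × 390 = 16.5 + 153 + 127.8 + 42.9 = 340.2
Overall = 0.2 × 717.6 + 0.8 × 340.2 = 143.52 + 272.16 = 415.68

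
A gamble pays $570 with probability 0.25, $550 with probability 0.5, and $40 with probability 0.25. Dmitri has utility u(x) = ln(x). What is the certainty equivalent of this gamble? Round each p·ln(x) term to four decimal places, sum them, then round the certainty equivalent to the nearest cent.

E[u] = 0.25·ln(570) + 0.5·ln(550) + 0.25·ln(40) = 1.5864 + 3.1550 + 0.9222 = 5.6636
CE = e^5.6636 ≈ 288.18

$288.18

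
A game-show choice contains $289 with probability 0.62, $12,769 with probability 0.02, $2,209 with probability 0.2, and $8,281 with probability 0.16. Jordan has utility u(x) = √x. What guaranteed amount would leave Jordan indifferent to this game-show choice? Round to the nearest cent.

$1,351.30

E[u] = 0.62·√289 + 0.02·√12769 + 0.2·√2209 + 0.16·√8281 = 0.62·17 + 0.02·113 + 0.2·47 + 0.16·91 = 36.76
CE = (36.76)² = 1351.2976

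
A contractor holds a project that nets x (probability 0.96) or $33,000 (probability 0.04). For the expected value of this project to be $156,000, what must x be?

x = $161,125

0.96·x + 0.04·33000 = 156000
0.96·x = 156000 − 1320 = 154680
x = 154680 / 0.96 = 161125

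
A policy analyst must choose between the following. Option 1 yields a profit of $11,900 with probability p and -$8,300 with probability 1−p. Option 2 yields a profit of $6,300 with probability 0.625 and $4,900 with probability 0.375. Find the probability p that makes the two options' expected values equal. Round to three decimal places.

p = 0.697

EV(Option 2) = 0.625 × 6300 + 0.375 × 4900 = 3937.5 + 1837.5 = 5775
p·11900 + (1−p)·(-8300) = 5775
20200p − 8300 = 5775
p = (5775 + 8300) / 20200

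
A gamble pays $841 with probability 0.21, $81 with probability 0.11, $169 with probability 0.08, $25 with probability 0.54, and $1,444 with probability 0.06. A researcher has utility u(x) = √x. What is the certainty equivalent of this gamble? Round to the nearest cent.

E[u] = 0.21·√841 + 0.11·√81 + 0.08·√169 + 0.54·√25 + 0.06·√1444 = 0.21·29 + 0.11·9 + 0.08·13 + 0.54·5 + 0.06·38 = 13.1
CE = (13.1)² = 171.61

$171.61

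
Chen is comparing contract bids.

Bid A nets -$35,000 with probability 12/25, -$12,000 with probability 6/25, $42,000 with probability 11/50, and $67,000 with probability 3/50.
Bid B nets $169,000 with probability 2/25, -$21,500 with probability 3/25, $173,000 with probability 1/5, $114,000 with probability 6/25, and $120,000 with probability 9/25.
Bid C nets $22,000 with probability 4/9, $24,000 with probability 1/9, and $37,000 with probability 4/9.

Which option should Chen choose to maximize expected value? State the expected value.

Bid A = 12/25 × (-35000) + 6/25 × (-12000) + 11/50 × 42000 + 3/50 × 67000 = -16800 − 2880 + 9240 + 4020 = -6420
Bid B = 2/25 × 169000 + 3/25 × (-21500) + 1/5 × 173000 + 6/25 × 114000 + 9/25 × 120000 = 13520 − 2580 + 34600 + 27360 + 43200 = 116100
Bid C = 4/9 × 22000 + 1/9 × 24000 + 4/9 × 37000 = 9777.7778 + 2666.6667 + 16444.4444 = 28888.8889

Bid B ($116,100)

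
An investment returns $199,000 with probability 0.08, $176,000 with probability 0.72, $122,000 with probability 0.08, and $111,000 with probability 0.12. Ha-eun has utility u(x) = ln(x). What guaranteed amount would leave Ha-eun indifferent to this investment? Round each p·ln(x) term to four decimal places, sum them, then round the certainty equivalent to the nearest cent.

E[u] = 0.08·ln(199000) + 0.72·ln(176000) + 0.08·ln(122000) + 0.12·ln(111000) = 0.9761 + 8.6963 + 0.9369 + 1.3941 = 12.0034
CE = e^12.0034 ≈ 163309.10

$163,309.10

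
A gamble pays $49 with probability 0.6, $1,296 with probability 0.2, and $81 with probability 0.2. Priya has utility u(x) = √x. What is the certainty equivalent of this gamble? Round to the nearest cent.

E[u] = 0.6·√49 + 0.2·√1296 + 0.2·√81 = 0.6·7 + 0.2·36 + 0.2·9 = 13.2
CE = (13.2)² = 174.24

$174.24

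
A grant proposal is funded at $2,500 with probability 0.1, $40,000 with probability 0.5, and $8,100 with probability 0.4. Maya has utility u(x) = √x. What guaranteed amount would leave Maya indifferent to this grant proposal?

E[u] = 0.1·√2500 + 0.5·√40000 + 0.4·√8100 = 0.1·50 + 0.5·200 + 0.4·90 = 141
CE = (141)² = 19881

$19,881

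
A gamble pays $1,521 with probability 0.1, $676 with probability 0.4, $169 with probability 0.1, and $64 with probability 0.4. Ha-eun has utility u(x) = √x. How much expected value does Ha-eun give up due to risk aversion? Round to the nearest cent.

E[u] = 0.1·√1521 + 0.4·√676 + 0.1·√169 + 0.4·√64 = 0.1·39 + 0.4·26 + 0.1·13 + 0.4·8 = 18.8
CE = (18.8)² = 353.44
Risk premium = EV − CE = 465 − 353.44 = 111.56

$111.56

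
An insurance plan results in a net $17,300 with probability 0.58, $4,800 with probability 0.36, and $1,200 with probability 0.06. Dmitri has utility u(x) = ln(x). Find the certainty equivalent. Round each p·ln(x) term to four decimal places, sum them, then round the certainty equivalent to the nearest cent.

E[u] = 0.58·ln(17300) + 0.36·ln(4800) + 0.06·ln(1200) = 5.6599 + 3.0515 + 0.4254 = 9.1368
CE = e^9.1368 ≈ 9290.99

$9,290.99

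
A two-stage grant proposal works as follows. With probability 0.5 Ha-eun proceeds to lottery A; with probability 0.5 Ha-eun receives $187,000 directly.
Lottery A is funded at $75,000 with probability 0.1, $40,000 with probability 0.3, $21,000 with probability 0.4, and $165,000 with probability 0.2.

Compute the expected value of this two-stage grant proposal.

EV(A) = 0.1 × 75000 + 0.3 × 40000 + 0.4 × 21000 + 0.2 × 165000 = 7500 + 12000 + 8400 + 33000 = 60900
Branch B: 187000 (certain)
Overall = 0.5 × 60900 + 0.5 × 187000 = 30450 + 93500 = 123950

$123,950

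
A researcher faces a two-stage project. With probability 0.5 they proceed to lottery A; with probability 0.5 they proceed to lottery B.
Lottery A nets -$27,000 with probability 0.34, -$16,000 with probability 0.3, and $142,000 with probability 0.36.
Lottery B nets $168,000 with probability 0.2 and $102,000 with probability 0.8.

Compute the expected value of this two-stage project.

EV(A) = 0.34 × (-27000) + 0.3 × (-16000) + 0.36 × 142000 = -9180 − 4800 + 51120 = 37140
EV(B) = 0.2 × 168000 + 0.8 × 102000 = 33600 + 81600 = 115200
Overall = 0.5 × 37140 + 0.5 × 115200 = 18570 + 57600 = 76170

$76,170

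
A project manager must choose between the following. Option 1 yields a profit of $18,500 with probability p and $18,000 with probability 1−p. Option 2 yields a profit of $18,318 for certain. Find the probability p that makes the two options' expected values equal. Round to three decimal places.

p = 0.636

p·18500 + (1−p)·18000 = 18318
500p + 18000 = 18318
p = (18318 − 18000) / 500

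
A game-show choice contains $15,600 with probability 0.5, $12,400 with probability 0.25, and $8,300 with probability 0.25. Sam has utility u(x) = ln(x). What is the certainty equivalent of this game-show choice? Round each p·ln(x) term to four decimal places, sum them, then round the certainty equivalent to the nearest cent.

E[u] = 0.5·ln(15600) + 0.25·ln(12400) + 0.25·ln(8300) = 4.8275 + 2.3564 + 2.2560 = 9.4399
CE = e^9.4399 ≈ 12580.46

$12,580.46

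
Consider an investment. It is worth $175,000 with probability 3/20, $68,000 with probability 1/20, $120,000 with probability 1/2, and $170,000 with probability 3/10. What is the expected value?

EV = 3/20 × 175000 + 1/20 × 68000 + 1/2 × 120000 + 3/10 × 170000 = 26250 + 3400 + 60000 + 51000 = 140650

$140,650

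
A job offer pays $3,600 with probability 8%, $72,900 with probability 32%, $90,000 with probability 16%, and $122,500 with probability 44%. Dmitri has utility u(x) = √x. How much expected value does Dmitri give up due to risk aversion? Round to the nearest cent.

$5,949.76

E[u] = 0.08·√3600 + 0.32·√72900 + 0.16·√90000 + 0.44·√122500 = 0.08·60 + 0.32·270 + 0.16·300 + 0.44·350 = 293.2
CE = (293.2)² = 85966.24
Risk premium = EV − CE = 91916 − 85966.24 = 5949.76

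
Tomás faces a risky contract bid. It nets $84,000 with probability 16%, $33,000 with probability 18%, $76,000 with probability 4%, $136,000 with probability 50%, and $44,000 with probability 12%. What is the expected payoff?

EV = 0.16 × 84000 + 0.18 × 33000 + 0.04 × 76000 + 0.5 × 136000 + 0.12 × 44000 = 13440 + 5940 + 3040 + 68000 + 5280 = 95700

$95,700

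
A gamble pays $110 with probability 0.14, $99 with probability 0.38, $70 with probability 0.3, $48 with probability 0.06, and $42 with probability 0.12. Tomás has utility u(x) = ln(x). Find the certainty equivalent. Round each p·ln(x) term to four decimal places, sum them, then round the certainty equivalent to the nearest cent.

E[u] = 0.14·ln(110) + 0.38·ln(99) + 0.3·ln(70) + 0.06·ln(48) + 0.12·ln(42) = 0.6581 + 1.7461 + 1.2745 + 0.2323 + 0.4485 = 4.3595
CE = e^4.3595 ≈ 78.22

$78.22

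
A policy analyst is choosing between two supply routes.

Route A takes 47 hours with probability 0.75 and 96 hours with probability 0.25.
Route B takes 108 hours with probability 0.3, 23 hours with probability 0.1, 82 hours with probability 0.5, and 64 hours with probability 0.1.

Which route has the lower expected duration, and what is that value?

Route A = 0.75 × 47 + 0.25 × 96 = 35.25 + 24 = 59.25
Route B = 0.3 × 108 + 0.1 × 23 + 0.5 × 82 + 0.1 × 64 = 32.4 + 2.3 + 41 + 6.4 = 82.1

Route A (59.25 hours)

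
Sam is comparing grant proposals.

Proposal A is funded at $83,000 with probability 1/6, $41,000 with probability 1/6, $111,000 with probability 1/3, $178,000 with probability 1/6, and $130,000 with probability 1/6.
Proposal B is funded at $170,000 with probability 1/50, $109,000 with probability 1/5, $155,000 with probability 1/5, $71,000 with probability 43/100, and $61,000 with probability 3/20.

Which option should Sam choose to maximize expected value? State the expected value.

Proposal A = 1/6 × 83000 + 1/6 × 41000 + 1/3 × 111000 + 1/6 × 178000 + 1/6 × 130000 = 13833.3333 + 6833.3333 + 37000 + 29666.6667 + 21666.6667 = 109000
Proposal B = 1/50 × 170000 + 1/5 × 109000 + 1/5 × 155000 + 43/100 × 71000 + 3/20 × 61000 = 3400 + 21800 + 31000 + 30530 + 9150 = 95880

Proposal A ($109,000)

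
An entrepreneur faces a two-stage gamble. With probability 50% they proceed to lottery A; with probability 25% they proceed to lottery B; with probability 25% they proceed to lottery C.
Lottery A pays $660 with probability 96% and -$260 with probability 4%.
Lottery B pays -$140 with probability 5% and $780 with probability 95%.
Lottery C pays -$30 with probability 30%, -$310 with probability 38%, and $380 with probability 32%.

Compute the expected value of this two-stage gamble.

EV(A) = 0.96 × 660 + 0.04 × (-260) = 633.6 − 10.4 = 623.2
EV(B) = 0.05 × (-140) + 0.95 × 780 = -7 + 741 = 734
EV(C) = 0.3 × (-30) + 0.38 × (-310) + 0.32 × 380 = -9 − 117.8 + 121.6 = -5.2
Overall = 0.5 × 623.2 + 0.25 × 734 + 0.25 × (-5.2) = 311.6 + 183.5 − 1.3 = 493.8

$493.80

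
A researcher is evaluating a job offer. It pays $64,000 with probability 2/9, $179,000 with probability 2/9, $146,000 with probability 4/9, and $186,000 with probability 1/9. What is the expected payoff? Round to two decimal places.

$139,555.56

EV = 2/9 × 64000 + 2/9 × 179000 + 4/9 × 146000 + 1/9 × 186000 = 14222.2222 + 39777.7778 + 64888.8889 + 20666.6667 = 139555.5556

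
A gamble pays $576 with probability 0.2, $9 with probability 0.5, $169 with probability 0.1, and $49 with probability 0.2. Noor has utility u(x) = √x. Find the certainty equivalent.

E[u] = 0.2·√576 + 0.5·√9 + 0.1·√169 + 0.2·√49 = 0.2·24 + 0.5·3 + 0.1·13 + 0.2·7 = 9
CE = (9)² = 81

$81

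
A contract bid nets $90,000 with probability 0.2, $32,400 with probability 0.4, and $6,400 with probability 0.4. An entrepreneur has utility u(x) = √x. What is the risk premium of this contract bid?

E[u] = 0.2·√90000 + 0.4·√32400 + 0.4·√6400 = 0.2·300 + 0.4·180 + 0.4·80 = 164
CE = (164)² = 26896
Risk premium = EV − CE = 33520 − 26896 = 6624

$6,624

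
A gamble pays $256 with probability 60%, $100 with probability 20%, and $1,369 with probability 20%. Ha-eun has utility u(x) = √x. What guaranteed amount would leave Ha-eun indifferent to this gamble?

E[u] = 0.6·√256 + 0.2·√100 + 0.2·√1369 = 0.6·16 + 0.2·10 + 0.2·37 = 19
CE = (19)² = 361

$361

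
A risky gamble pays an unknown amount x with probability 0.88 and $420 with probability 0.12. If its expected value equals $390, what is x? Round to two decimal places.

x = $385.91

0.88·x + 0.12·420 = 390
0.88·x = 390 − 50.4 = 339.6
x = 339.6 / 0.88 = 385.9091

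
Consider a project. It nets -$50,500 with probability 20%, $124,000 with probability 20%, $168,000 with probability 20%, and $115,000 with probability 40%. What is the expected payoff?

EV = 0.2 × (-50500) + 0.2 × 124000 + 0.2 × 168000 + 0.4 × 115000 = -10100 + 24800 + 33600 + 46000 = 94300

$94,300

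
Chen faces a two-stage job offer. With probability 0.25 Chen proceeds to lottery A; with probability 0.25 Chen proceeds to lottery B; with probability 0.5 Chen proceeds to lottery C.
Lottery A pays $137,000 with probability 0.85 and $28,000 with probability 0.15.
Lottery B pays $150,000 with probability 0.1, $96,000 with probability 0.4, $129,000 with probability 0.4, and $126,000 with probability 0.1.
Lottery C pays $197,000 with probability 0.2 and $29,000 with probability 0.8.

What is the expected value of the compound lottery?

EV(A) = 0.85 × 137000 + 0.15 × 28000 = 116450 + 4200 = 120650
EV(B) = 0.1 × 150000 + 0.4 × 96000 + 0.4 × 129000 + 0.1 × 126000 = 15000 + 38400 + 51600 + 12600 = 117600
EV(C) = 0.2 × 197000 + 0.8 × 29000 = 39400 + 23200 = 62600
Overall = 0.25 × 120650 + 0.25 × 117600 + 0.5 × 62600 = 30162.5 + 29400 + 31300 = 90862.5

$90,862.50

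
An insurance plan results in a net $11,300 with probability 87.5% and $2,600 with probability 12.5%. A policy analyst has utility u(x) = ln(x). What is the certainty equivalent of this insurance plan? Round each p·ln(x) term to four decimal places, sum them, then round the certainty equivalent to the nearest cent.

E[u] = 0.875·ln(11300) + 0.125·ln(2600) = 8.1660 + 0.9829 = 9.1489
CE = e^9.1489 ≈ 9404.09

$9,404.09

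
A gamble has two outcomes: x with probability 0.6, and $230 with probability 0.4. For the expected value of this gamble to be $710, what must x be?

0.6·x + 0.4·230 = 710
0.6·x = 710 − 92 = 618
x = 618 / 0.6 = 1030

x = $1,030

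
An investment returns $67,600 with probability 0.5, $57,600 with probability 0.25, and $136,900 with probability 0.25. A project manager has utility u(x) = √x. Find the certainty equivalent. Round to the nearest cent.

E[u] = 0.5·√67600 + 0.25·√57600 + 0.25·√136900 = 0.5·260 + 0.25·240 + 0.25·370 = 282.5
CE = (282.5)² = 79806.25

$79,806.25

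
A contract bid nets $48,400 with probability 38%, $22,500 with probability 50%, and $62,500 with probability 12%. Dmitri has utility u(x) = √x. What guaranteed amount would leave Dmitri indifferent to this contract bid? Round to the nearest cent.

E[u] = 0.38·√48400 + 0.5·√22500 + 0.12·√62500 = 0.38·220 + 0.5·150 + 0.12·250 = 188.6
CE = (188.6)² = 35569.96

$35,569.96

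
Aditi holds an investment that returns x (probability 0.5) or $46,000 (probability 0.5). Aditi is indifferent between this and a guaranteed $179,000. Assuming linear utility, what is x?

0.5·x + 0.5·46000 = 179000
0.5·x = 179000 − 23000 = 156000
x = 156000 / 0.5 = 312000

x = $312,000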